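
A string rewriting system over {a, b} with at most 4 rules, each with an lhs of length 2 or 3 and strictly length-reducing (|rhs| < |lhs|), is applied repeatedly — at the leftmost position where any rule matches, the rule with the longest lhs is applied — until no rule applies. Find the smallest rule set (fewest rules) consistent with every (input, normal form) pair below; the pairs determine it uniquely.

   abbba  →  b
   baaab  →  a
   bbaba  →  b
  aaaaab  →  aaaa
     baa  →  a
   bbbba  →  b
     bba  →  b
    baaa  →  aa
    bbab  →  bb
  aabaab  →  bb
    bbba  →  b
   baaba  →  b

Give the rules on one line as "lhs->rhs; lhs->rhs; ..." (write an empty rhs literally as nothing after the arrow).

  | abbba => bba => b
  | baaab => aab => a
  | bbaba => bba => b
  | aaaaab => aaaa

ab->; aba->b; ba->; bbb->bb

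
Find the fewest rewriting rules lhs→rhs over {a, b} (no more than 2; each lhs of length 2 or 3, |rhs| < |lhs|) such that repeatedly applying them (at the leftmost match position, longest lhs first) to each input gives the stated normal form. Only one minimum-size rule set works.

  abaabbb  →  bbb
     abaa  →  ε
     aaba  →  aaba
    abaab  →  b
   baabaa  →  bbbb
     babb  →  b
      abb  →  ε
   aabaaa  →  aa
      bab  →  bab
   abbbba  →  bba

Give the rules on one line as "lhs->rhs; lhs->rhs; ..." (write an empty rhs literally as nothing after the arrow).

abb->; baa->bb

  | abaabbb => abbbbb => bbb
  | abaa => abb => ε
  | aaba
  | abaab => abbb => b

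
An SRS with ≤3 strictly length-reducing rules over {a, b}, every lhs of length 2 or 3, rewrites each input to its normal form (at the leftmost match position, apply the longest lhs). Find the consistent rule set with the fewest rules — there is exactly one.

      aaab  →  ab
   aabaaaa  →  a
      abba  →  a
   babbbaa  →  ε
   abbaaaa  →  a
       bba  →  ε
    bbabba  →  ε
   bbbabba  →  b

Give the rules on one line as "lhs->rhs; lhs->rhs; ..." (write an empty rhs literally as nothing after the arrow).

aa->a; ba->; bba->

  | aaab => aab => ab
  | aabaaaa => abaaaa => aaaa => aaa => aa => a
  | abba => a
  | babbbaa => bbbaa => ba => ε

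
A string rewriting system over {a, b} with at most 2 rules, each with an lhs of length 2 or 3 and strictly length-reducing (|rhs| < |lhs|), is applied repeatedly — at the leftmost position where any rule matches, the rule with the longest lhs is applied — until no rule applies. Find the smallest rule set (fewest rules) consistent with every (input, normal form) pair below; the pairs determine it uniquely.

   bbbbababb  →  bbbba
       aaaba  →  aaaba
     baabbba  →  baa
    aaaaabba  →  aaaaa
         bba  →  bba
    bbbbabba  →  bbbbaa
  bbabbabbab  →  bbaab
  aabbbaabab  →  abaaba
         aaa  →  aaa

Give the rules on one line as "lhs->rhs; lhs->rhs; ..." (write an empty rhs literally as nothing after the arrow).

  | bbbbababb => bbbbaabb => bbbba
  | aaaba
  | baabbba => baba => baa
  | aaaaabba => aaaaa

abb->; bab->ba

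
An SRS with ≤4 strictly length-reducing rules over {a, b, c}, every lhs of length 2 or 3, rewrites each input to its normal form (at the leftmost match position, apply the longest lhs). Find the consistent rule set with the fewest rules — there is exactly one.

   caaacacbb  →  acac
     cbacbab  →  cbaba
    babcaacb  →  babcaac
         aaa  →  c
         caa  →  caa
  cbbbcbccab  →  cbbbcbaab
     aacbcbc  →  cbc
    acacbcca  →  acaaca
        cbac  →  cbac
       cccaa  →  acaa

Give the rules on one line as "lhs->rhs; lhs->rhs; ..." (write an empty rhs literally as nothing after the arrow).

  | caaacacbb => cccacbb => acacbb => acacb => acac
  | cbacbab => cbacab => cbaba
  | babcaacb => babcaac
  | aaa => c

aaa->c; acb->ac; cab->ba; cc->a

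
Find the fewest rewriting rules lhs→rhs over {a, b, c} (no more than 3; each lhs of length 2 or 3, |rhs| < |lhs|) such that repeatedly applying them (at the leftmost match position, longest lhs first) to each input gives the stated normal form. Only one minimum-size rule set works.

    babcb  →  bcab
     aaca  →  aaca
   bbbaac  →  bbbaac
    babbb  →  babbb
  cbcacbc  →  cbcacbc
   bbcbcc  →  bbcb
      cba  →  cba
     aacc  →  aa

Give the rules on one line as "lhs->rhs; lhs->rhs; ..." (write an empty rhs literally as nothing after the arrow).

  | babcb => bcab
  | aaca
  | bbbaac
  | babbb

abc->ca; cc->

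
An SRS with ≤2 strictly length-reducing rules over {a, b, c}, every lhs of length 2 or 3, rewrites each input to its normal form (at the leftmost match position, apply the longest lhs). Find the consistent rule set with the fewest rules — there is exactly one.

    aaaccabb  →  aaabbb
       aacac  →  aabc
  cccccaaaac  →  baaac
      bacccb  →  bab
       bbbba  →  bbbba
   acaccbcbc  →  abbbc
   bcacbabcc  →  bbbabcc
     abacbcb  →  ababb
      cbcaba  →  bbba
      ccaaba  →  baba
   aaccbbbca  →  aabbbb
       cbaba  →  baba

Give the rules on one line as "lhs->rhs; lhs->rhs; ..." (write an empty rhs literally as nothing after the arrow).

  | aaaccabb => aaacbbb => aaabbb
  | aacac => aabc
  | cccccaaaac => ccccbaaac => cccbaaac => ccbaaac => cbaaac => baaac
  | bacccb => baccb => bacb => bab

ca->b; cb->b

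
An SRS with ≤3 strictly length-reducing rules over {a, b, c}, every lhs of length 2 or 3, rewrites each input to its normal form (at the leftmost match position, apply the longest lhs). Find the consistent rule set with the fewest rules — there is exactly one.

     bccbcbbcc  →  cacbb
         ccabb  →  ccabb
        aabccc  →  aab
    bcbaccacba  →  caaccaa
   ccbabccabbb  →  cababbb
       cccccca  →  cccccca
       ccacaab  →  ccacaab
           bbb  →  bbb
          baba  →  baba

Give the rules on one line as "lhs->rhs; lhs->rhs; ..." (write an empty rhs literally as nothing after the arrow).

  | bccbcbbcc => bcbcbbcc => cacbbcc => cacbbc => cacbb
  | ccabb
  | aabccc => aabcc => aabc => aab
  | bcbaccacba => caaccacba => caaccaa

bc->b; bcb->ca; cba->a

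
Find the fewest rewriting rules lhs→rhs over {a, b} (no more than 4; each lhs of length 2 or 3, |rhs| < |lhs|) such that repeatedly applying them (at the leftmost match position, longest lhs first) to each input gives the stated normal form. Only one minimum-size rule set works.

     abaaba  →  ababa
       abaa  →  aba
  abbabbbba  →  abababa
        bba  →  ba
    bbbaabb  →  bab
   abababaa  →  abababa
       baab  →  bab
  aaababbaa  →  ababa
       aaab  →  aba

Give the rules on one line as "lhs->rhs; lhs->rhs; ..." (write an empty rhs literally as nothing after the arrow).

aab->ba; baa->ba; bb->b; bbb->ba

  | abaaba => ababa
  | abaa => aba
  | abbabbbba => ababbbba => abababa
  | bba => ba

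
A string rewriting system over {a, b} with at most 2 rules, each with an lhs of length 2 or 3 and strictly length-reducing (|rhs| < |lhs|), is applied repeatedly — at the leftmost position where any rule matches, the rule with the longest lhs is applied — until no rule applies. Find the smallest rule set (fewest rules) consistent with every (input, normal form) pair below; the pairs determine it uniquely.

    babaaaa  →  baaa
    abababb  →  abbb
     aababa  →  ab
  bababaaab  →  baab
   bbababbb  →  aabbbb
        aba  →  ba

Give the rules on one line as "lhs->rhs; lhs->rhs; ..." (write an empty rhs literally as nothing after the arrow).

  | babaaaa => bbaaaa => abaaa => baaa
  | abababb => bababb => bbabb => abbb
  | aababa => ababa => baba => bba => ab
  | bababaaab => bbabaaab => abbaaab => aabaab => abaab => baab

aba->ba; bba->ab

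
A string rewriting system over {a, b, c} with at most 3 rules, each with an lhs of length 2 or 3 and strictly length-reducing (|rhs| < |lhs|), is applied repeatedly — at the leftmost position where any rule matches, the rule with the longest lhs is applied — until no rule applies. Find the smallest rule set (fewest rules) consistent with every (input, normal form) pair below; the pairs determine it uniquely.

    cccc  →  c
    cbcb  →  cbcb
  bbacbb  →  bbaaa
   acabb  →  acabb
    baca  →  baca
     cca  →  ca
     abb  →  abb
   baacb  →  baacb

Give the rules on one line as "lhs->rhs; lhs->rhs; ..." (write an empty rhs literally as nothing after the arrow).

cbb->aa; cc->c

  | cccc => ccc => cc => c
  | cbcb
  | bbacbb => bbaaa
  | acabb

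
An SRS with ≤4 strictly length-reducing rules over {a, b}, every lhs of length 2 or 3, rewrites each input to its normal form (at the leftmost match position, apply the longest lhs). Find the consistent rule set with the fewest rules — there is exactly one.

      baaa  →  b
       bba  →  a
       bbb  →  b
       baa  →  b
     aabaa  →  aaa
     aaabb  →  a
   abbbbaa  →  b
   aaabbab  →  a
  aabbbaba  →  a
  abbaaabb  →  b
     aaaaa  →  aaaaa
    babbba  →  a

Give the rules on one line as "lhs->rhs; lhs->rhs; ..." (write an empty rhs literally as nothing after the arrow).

ab->; ba->b; bb->

  | baaa => baa => ba => b
  | bba => a
  | bbb => b
  | baa => ba => b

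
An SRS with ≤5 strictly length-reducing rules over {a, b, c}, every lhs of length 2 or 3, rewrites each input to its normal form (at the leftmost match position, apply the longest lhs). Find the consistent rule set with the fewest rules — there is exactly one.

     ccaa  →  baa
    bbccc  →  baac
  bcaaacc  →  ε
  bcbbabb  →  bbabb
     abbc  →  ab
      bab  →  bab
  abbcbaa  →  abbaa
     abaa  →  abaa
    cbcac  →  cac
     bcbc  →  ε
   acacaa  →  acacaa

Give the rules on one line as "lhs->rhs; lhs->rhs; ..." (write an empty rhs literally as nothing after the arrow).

aaa->c; bc->; bcc->aa; cc->b

  | ccaa => baa
  | bbccc => baac
  | bcaaacc => aaacc => ccc => bc => ε
  | bcbbabb => bbabb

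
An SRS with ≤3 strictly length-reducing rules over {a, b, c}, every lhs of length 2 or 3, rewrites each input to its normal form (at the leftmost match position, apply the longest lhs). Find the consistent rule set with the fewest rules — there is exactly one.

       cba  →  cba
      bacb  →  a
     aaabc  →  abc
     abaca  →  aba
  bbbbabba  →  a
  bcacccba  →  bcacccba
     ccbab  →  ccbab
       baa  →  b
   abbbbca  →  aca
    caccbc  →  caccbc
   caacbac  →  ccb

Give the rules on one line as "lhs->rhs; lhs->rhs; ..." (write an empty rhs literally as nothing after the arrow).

aa->; bac->b; bb->a

  | cba
  | bacb => bb => a
  | aaabc => abc
  | abaca => aba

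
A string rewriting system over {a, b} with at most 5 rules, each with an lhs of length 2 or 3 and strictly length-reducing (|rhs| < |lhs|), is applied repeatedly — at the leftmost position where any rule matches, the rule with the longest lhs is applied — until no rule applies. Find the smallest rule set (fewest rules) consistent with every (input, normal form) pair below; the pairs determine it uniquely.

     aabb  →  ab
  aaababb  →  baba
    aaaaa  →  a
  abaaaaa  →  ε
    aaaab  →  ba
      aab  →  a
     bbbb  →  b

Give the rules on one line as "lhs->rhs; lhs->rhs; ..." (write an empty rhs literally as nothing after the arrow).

aa->b; aab->a; bb->; bbb->

  | aabb => ab
  | aaababb => bababb => baba
  | aaaaa => baaa => bba => a
  | abaaaaa => abbaaa => aaaa => baa => bb => ε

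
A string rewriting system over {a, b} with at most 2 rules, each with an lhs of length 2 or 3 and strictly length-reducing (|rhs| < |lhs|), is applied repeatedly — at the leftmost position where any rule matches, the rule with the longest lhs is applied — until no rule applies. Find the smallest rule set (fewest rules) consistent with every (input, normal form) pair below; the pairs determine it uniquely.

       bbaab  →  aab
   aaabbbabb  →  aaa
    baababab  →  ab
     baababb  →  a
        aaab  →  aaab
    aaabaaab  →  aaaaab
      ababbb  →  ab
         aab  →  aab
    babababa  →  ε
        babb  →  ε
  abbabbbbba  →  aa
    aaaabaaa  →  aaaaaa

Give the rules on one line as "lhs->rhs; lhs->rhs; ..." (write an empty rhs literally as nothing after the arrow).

ba->; bb->

  | bbaab => aab
  | aaabbbabb => aaababb => aaabb => aaa
  | baababab => ababab => abab => ab
  | baababb => ababb => abb => a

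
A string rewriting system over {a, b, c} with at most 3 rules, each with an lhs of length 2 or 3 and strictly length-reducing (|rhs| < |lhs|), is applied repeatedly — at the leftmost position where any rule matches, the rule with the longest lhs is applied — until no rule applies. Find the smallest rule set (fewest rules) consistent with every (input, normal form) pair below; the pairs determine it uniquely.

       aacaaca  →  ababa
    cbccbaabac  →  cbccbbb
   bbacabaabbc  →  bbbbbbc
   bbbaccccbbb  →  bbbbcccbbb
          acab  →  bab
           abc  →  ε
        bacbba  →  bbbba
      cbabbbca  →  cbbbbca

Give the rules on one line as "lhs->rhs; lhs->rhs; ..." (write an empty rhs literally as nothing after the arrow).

  | aacaaca => abaaca => ababa
  | cbccbaabac => cbccbaabb => cbccbabb => cbccbbb
  | bbacabaabbc => bbbabaabbc => bbbababbc => bbbabbbc => bbbbbbc
  | bbbaccccbbb => bbbbcccbbb

abb->bb; abc->; ac->b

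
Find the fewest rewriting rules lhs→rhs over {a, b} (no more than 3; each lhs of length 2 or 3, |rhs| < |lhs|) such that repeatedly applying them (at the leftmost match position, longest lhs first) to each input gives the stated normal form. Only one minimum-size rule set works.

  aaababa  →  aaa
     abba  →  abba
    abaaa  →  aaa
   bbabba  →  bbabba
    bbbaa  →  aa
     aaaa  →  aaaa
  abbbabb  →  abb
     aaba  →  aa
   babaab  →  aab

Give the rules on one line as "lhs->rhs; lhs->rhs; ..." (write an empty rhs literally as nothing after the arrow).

aba->a; baa->aa; bbb->b

  | aaababa => aaaba => aaa
  | abba
  | abaaa => aaa
  | bbabba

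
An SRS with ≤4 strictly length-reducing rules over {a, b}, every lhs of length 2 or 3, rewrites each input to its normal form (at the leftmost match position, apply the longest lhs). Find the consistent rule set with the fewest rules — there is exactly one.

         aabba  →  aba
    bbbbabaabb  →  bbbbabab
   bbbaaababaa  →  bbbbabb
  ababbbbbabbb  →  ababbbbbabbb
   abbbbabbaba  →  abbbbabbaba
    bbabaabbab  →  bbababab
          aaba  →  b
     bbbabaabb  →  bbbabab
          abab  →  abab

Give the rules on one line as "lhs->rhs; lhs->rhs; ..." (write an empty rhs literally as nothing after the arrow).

aa->b; aaa->; aab->a

  | aabba => aba
  | bbbbabaabb => bbbbabab
  | bbbaaababaa => bbbbabaa => bbbbabb
  | ababbbbbabbb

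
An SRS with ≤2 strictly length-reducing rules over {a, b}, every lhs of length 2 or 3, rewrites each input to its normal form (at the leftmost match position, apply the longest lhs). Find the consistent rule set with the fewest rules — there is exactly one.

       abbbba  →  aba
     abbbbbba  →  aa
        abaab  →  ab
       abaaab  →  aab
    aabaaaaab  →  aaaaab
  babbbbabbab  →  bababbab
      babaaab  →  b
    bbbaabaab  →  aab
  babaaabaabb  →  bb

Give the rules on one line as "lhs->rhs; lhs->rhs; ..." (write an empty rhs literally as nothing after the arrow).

  | abbbba => aba
  | abbbbbba => abbba => aa
  | abaab => ab
  | abaaab => aab

baa->; bbb->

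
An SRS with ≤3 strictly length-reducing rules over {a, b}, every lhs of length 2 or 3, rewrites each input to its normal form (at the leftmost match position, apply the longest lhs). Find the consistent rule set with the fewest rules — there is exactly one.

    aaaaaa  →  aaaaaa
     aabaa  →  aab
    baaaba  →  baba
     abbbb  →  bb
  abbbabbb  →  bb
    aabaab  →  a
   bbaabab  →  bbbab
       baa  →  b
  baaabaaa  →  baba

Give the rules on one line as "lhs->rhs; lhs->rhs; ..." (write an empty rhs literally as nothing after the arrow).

  | aaaaaa
  | aabaa => aab
  | baaaba => baba
  | abbbb => bb

abb->; baa->b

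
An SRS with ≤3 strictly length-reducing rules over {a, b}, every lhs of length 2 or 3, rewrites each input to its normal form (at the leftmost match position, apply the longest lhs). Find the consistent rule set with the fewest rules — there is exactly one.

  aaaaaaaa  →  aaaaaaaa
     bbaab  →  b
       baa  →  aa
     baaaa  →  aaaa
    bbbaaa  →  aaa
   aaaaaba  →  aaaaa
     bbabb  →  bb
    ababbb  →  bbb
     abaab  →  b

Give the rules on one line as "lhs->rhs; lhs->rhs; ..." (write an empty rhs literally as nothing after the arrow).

  | aaaaaaaa
  | bbaab => baab => aab => ab => b
  | baa => aa
  | baaaa => aaaa

ab->b; aba->a; ba->a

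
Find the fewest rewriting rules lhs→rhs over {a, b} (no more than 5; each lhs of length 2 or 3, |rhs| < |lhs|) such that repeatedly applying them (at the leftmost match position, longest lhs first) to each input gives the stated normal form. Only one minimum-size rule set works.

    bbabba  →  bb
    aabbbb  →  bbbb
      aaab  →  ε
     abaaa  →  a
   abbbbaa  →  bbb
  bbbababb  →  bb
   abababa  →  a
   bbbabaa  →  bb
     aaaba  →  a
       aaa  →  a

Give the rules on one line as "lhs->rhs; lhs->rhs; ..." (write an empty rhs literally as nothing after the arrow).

aa->; ab->; ba->b; bab->

  | bbabba => bba => bb
  | aabbbb => bbbb
  | aaab => ab => ε
  | abaaa => aaa => a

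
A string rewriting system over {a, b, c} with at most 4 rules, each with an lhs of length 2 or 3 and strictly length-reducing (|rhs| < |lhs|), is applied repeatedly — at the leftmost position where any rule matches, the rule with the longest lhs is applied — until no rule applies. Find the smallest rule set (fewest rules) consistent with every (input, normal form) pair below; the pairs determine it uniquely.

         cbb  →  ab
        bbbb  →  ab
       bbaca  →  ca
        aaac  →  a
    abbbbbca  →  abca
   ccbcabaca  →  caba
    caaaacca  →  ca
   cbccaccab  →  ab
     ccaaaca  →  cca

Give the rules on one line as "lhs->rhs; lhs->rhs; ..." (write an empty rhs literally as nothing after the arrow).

aa->a; ac->a; bb->c; cb->a

  | cbb => ab
  | bbbb => cbb => ab
  | bbaca => caca => caa => ca
  | aaac => aac => ac => a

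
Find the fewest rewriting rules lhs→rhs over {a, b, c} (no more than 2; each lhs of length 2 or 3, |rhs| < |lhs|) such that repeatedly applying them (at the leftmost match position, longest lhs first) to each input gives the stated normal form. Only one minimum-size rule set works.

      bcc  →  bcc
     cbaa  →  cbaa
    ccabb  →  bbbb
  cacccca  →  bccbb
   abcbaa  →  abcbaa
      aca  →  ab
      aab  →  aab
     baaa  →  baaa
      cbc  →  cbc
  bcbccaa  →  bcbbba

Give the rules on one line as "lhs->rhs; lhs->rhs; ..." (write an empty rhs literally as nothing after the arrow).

ca->b; cca->bb

  | bcc
  | cbaa
  | ccabb => bbbb
  | cacccca => bcccca => bccbb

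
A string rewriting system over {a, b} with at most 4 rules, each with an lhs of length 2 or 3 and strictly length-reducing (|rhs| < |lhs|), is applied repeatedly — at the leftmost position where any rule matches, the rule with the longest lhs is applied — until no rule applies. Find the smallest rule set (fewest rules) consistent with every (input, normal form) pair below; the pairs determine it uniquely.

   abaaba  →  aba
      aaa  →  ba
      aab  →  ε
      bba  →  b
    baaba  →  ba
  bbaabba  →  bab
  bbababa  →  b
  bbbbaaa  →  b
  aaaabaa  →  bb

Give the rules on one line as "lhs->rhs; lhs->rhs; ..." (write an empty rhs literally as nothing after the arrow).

aa->b; aab->; bba->b

  | abaaba => aba
  | aaa => ba
  | aab => ε
  | bba => b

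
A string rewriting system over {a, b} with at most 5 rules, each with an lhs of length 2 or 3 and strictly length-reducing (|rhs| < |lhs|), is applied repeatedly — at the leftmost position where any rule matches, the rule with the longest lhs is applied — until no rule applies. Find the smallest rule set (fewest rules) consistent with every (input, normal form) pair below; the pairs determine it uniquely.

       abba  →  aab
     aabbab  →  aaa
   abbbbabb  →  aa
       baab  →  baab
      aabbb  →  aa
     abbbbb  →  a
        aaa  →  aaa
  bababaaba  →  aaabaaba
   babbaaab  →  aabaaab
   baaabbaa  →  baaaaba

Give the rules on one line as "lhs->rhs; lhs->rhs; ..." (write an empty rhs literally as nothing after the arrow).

bab->aa; bb->; bba->ab; bbb->bb

  | abba => aab
  | aabbab => aaabb => aaa
  | abbbbabb => abbbabb => abbabb => aabbb => aabb => aa
  | baab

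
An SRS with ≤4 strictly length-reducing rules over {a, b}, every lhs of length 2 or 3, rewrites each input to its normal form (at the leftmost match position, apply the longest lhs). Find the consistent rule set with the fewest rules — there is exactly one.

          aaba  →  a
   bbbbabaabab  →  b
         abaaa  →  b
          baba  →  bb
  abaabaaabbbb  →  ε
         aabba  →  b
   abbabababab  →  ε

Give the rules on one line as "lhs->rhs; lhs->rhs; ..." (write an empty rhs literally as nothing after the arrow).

aab->; ab->b; ba->b; bbb->

  | aaba => a
  | bbbbabaabab => babaabab => bbaabab => bbabab => bbbab => ab => b
  | abaaa => baaa => baa => ba => b
  | baba => bba => bb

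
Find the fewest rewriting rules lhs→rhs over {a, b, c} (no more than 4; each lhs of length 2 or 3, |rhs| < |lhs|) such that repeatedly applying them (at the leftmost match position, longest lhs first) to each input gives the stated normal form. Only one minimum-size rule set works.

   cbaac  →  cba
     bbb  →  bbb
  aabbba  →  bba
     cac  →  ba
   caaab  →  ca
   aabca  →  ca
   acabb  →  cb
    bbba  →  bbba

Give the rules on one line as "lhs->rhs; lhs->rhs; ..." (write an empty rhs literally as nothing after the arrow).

  | cbaac => cba
  | bbb
  | aabbba => acbba => bba
  | cac => ba

ab->c; ac->; cac->ba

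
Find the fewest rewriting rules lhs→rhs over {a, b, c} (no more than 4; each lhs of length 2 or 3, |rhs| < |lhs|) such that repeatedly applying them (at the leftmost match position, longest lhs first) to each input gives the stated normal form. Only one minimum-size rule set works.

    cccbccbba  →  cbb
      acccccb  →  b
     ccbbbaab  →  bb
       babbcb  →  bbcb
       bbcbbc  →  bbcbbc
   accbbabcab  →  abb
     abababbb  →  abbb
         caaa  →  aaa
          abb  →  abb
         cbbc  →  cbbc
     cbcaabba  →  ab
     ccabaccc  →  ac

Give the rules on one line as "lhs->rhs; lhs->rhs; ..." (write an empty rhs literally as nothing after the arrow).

  | cccbccbba => cbccbba => cbbba => cbb
  | acccccb => acccb => acb => b
  | ccbbbaab => bbbaab => bbab => bb
  | babbcb => bbcb

acb->b; ba->; ca->a; cc->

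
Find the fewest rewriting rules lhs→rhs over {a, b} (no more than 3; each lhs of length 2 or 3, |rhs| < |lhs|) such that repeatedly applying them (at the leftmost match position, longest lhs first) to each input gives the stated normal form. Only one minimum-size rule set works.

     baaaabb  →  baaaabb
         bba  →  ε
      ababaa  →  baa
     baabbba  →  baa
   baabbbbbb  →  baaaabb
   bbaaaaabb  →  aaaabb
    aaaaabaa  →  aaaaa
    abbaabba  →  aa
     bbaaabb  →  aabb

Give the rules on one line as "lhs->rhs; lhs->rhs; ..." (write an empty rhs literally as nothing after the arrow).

aba->; bba->; bbb->ab

  | baaaabb
  | bba => ε
  | ababaa => baa
  | baabbba => baaaba => baa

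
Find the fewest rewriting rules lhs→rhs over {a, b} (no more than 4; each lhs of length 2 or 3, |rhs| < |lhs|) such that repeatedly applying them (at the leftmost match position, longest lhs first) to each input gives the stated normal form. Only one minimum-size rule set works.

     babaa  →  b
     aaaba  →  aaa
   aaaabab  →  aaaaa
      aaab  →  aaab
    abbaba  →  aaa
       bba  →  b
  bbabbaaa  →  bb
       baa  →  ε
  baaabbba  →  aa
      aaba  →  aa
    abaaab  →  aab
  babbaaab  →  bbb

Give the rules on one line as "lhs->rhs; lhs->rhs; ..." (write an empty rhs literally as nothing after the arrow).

  | babaa => bbaa => b
  | aaaba => aaa
  | aaaabab => aaaabb => aaaaa
  | aaab

abb->aa; ba->; baa->; bab->bb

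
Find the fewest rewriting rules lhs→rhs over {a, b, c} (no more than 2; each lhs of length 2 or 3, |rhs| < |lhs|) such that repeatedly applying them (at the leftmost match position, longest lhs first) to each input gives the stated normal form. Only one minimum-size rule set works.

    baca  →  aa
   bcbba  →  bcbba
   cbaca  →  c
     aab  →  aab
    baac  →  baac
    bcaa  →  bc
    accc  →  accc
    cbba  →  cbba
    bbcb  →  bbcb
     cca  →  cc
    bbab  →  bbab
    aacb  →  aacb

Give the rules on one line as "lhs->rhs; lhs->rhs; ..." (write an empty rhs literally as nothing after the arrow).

  | baca => aa
  | bcbba
  | cbaca => caa => ca => c
  | aab

bac->a; ca->c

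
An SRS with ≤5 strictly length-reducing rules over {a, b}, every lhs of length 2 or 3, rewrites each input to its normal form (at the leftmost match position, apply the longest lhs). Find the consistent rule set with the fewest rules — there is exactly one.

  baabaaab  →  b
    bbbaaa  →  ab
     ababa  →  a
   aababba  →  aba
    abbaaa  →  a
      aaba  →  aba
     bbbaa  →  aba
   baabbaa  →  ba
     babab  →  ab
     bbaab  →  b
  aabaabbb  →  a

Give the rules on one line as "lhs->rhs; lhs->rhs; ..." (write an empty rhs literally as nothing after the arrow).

  | baabaaab => babaaab => aaab => b
  | bbbaaa => abaaa => ab
  | ababa => aa => a
  | aababba => ababba => aba

aa->a; aaa->; bab->; bb->a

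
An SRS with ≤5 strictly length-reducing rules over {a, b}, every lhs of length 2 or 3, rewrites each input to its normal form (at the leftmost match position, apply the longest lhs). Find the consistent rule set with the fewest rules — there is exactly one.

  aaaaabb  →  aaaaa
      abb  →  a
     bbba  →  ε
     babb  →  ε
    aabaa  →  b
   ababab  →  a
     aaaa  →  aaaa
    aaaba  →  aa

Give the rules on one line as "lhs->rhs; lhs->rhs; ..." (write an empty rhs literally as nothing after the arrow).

  | aaaaabb => aaaaab => aaaaa
  | abb => ab => a
  | bbba => ba => ε
  | babb => bb => ε

ab->a; aba->b; ba->; bb->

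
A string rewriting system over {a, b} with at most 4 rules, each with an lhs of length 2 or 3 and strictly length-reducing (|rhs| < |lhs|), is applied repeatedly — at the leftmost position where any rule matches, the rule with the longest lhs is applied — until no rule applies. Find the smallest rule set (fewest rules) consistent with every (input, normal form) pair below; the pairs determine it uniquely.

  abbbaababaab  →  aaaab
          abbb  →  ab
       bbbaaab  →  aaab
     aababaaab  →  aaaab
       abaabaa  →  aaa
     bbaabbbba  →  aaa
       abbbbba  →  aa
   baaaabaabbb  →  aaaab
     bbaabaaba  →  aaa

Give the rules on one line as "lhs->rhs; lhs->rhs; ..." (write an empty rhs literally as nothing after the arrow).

  | abbbaababaab => abbaababaab => aaababaab => aaabaab => aaaab
  | abbb => abb => ab
  | bbbaaab => bbaaab => aaab
  | aababaaab => aabaaab => aaaab

ba->; bb->b; bba->a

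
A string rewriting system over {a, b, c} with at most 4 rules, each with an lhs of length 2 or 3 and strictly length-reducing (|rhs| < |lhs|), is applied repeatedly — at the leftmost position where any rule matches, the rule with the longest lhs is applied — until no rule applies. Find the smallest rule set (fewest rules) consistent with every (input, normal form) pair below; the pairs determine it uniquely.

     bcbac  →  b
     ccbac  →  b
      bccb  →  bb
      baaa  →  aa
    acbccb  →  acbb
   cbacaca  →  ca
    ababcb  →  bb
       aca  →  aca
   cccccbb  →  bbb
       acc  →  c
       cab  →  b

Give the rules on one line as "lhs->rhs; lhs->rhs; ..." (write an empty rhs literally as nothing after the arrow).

ab->c; ba->; bc->b; cc->b

  | bcbac => bbac => bc => b
  | ccbac => bbac => bc => b
  | bccb => bcb => bb
  | baaa => aa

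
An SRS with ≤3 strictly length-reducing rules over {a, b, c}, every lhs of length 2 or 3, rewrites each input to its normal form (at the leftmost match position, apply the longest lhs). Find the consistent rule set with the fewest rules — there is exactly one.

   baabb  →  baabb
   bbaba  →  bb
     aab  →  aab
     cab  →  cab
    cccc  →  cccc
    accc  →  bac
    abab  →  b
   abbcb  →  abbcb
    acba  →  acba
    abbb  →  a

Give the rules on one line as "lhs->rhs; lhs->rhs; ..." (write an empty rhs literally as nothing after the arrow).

aba->; acc->ba; bbb->

  | baabb
  | bbaba => bb
  | aab
  | cab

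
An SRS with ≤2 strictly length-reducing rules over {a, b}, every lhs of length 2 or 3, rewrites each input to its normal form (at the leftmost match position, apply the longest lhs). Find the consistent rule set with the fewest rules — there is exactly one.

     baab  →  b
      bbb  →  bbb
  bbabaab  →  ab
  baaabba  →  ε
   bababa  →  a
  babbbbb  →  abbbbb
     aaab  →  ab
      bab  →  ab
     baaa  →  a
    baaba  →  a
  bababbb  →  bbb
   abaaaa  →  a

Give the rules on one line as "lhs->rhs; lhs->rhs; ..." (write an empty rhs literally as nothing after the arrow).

aa->; ba->a

  | baab => aab => b
  | bbb
  | bbabaab => babaab => abaab => aaab => ab
  | baaabba => aaabba => abba => aba => aa => ε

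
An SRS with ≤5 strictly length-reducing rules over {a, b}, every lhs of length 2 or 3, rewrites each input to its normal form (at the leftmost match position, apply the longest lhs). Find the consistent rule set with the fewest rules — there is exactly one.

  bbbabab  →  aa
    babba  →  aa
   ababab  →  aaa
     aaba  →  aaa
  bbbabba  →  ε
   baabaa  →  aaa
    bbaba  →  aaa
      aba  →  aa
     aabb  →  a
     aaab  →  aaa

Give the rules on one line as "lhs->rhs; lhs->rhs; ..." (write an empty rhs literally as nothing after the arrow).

  | bbbabab => baabab => abab => aab => aa
  | babba => bba => aa
  | ababab => aabab => aaab => aaa
  | aaba => aaa

ab->a; abb->b; ba->; bba->aa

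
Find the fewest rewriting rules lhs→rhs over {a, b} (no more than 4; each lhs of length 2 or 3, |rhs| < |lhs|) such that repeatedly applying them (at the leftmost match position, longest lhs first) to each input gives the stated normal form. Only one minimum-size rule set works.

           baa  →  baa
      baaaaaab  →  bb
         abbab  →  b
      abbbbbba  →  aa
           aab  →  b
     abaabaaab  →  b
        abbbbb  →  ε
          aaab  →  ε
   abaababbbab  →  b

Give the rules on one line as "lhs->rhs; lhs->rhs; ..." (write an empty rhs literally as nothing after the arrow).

aab->b; ab->; abb->a

  | baa
  | baaaaaab => baaaab => baab => bb
  | abbab => aab => b
  | abbbbbba => abbbba => abba => aa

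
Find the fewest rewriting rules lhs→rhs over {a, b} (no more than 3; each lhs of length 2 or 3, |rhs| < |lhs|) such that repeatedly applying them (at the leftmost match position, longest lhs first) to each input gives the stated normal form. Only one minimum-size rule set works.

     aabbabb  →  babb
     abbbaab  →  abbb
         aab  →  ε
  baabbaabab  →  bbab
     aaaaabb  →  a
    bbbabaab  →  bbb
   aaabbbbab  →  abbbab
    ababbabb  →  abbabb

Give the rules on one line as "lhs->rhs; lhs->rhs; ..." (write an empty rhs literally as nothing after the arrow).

aab->; aba->a

  | aabbabb => babb
  | abbbaab => abbb
  | aab => ε
  | baabbaabab => bbaabab => bbab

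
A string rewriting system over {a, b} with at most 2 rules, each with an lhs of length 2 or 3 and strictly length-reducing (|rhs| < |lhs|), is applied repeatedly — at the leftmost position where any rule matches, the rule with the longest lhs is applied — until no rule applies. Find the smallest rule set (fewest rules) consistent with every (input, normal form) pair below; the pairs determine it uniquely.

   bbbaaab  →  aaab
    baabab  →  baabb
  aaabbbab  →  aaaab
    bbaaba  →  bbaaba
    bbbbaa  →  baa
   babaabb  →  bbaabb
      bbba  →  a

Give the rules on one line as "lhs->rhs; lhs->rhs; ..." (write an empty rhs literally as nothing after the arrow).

  | bbbaaab => aaab
  | baabab => baabb
  | aaabbbab => aaaab
  | bbaaba

bab->bb; bbb->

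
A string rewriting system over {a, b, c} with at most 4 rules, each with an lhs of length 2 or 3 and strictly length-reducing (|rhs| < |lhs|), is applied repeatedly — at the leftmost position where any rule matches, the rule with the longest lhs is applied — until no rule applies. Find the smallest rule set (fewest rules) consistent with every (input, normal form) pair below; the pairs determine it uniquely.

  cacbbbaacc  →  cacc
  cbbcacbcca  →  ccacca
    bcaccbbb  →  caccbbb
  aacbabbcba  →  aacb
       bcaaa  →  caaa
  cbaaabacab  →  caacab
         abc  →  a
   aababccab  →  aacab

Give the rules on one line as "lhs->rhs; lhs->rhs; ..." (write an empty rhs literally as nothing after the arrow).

ba->; bc->; bca->ca

  | cacbbbaacc => cacbbacc => cacbcc => cacc
  | cbbcacbcca => cbcacbcca => ccacbcca => ccacca
  | bcaccbbb => caccbbb
  | aacbabbcba => aacbbcba => aacbba => aacb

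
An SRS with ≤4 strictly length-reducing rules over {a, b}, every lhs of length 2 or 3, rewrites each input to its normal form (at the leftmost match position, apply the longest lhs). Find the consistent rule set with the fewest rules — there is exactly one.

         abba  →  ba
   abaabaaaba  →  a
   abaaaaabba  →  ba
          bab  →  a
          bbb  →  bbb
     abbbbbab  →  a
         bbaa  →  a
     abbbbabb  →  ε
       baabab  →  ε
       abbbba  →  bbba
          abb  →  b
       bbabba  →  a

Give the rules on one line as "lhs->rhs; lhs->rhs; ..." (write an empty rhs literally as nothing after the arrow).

aa->a; ab->; baa->aa; bab->aa

  | abba => ba
  | abaabaaaba => aabaaaba => abaaaba => aaaba => aaba => aba => a
  | abaaaaabba => aaaaabba => aaaabba => aaabba => aabba => abba => ba
  | bab => aa => a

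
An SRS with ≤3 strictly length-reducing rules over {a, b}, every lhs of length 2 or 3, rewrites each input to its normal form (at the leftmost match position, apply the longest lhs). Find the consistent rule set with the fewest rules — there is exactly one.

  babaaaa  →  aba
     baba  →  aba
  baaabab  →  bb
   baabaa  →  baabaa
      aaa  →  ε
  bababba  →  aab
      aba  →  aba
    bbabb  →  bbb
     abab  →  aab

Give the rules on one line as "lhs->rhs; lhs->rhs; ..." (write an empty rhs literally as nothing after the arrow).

aaa->; bab->ab; bba->b

  | babaaaa => abaaaa => aba
  | baba => aba
  | baaabab => bbab => bb
  | baabaa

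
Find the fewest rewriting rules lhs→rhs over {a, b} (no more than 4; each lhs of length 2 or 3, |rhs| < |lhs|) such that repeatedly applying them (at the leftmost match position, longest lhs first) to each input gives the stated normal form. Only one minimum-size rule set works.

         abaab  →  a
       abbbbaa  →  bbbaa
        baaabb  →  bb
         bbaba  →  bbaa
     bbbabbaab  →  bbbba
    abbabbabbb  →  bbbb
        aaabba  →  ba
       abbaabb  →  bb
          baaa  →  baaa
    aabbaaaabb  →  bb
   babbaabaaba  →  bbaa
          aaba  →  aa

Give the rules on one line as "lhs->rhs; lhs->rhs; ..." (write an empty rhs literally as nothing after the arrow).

  | abaab => aaab => aab => ab => a
  | abbbbaa => bbbaa
  | baaabb => baabb => babb => bb
  | bbaba => bbaa

aab->ab; ab->a; abb->b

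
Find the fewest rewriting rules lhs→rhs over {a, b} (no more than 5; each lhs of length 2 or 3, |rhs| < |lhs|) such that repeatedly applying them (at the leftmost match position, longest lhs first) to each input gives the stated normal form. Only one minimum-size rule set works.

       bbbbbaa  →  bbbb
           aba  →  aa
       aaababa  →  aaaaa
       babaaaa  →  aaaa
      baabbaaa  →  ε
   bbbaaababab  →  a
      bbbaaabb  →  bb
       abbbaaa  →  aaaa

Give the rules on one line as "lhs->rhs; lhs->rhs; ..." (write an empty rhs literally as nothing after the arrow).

ab->a; ba->; baa->; bab->

  | bbbbbaa => bbbb
  | aba => aa
  | aaababa => aaaaba => aaaaa
  | babaaaa => aaaa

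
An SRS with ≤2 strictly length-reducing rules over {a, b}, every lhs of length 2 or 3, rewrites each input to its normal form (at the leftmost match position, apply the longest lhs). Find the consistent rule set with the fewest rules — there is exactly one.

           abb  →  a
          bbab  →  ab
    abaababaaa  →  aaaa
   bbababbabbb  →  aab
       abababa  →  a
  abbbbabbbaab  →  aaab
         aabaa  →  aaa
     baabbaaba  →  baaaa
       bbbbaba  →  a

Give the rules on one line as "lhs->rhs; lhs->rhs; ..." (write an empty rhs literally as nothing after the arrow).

  | abb => a
  | bbab => ab
  | abaababaaa => aababaaa => aabaaa => aaaa
  | bbababbabbb => ababbabbb => abbabbb => aabbb => aab

aba->a; bb->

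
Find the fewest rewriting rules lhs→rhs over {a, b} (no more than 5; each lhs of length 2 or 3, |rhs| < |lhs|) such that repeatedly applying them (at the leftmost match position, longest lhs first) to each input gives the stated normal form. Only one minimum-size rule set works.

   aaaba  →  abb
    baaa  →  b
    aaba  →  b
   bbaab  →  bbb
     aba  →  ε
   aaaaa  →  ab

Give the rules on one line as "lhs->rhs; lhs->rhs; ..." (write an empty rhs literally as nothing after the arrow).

aa->; aaa->ab; aba->aa; ba->b

  | aaaba => abba => abb
  | baaa => baa => ba => b
  | aaba => ba => b
  | bbaab => bbab => bbb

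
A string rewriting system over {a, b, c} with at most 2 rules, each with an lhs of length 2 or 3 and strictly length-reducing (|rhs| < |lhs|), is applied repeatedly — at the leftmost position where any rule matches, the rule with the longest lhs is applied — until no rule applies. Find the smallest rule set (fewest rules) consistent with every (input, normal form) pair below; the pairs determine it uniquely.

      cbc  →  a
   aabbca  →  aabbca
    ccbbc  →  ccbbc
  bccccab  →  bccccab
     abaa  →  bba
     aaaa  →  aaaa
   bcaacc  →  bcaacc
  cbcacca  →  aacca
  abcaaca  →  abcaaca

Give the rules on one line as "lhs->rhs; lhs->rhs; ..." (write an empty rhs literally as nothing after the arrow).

  | cbc => a
  | aabbca
  | ccbbc
  | bccccab

aba->bb; cbc->a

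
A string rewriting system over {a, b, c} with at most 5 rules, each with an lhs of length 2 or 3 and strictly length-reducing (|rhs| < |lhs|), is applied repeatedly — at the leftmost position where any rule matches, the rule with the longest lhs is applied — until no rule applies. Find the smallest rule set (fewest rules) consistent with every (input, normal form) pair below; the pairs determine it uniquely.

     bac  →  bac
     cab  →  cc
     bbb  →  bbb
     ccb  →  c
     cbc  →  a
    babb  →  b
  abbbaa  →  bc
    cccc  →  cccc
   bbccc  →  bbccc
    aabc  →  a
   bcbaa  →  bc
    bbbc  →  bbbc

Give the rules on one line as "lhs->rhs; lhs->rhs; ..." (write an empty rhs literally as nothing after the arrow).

  | bac
  | cab => cc
  | bbb
  | ccb => c

aa->c; ab->c; cb->; cbc->a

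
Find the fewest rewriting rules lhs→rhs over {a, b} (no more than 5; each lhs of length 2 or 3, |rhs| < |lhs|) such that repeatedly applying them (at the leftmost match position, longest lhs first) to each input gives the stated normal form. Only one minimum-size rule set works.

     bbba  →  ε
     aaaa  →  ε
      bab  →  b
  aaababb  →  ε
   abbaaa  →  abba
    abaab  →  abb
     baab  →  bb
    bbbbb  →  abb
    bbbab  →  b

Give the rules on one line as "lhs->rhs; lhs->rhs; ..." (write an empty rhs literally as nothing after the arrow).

aa->; aba->ab; bab->b; bbb->a

  | bbba => aa => ε
  | aaaa => aa => ε
  | bab => b
  | aaababb => ababb => abbb => aa => ε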